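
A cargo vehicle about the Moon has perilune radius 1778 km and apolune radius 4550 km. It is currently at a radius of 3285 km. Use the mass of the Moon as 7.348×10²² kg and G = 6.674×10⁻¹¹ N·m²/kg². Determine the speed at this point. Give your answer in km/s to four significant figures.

v ≈ 1.198 km/s

μ = GM = 6.674×10⁻¹¹ × 7.348×10²² = 4.904×10¹² m³/s².
Semi-major axis a = (r_p + r_a)/2 = 3164.0 km = 3.164×10⁶ m.
Vis-viva: v² = μ(2/r − 1/a) = 4.904×10¹² × (6.088×10⁻⁷ − 3.161×10⁻⁷) = 1.436×10⁶ m²/s².
v = 1198 m/s = 1.198 km/s.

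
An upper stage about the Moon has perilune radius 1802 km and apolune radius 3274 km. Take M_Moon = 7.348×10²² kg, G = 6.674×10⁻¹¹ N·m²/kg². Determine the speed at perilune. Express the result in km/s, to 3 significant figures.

v ≈ 1.87 km/s

μ = GM = 6.674×10⁻¹¹ × 7.348×10²² = 4.904×10¹² m³/s².
Semi-major axis a = (r_p + r_a)/2 = 2538.0 km = 2.538×10⁶ m.
Vis-viva: v² = μ(2/r − 1/a) = 4.904×10¹² × (1.110×10⁻⁶ − 3.940×10⁻⁷) = 3.511×10⁶ m²/s².
v = 1874 m/s = 1.874 km/s.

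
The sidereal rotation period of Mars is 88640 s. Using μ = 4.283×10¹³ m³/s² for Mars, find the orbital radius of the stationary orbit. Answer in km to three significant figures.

r_sync ≈ 20400 km

A synchronous orbit has period T, so by Kepler's third law a = (μT²/4π²)^(1/3).
μT²/4π² = 4.283×10¹³ × (8.864×10⁴)² / 39.48 = 8.524×10²¹ m³.
a = 2.043×10⁷ m = 20428 km.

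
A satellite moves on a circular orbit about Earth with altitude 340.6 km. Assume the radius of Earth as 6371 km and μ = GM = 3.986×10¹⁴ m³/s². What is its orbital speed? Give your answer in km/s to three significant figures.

r = 6371 + 340.6 = 6711.6 km = 6.7116×10⁶ m.
For a circular orbit v = √(μ/r) = √(3.986×10¹⁴ / 6.712×10⁶) = √(5.939×10⁷) = 7706 m/s.
That is 7.706 km/s.

v ≈ 7.71 km/s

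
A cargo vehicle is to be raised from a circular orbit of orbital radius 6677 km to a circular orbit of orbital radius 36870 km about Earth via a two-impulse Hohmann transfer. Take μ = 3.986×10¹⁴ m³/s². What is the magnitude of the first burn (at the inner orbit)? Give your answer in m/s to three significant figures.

r₁ = 6677 km = 6.677×10⁶ m.
r₂ = 36870 km = 3.687×10⁷ m.
Transfer ellipse a_t = (r₁ + r₂)/2 = 2.177×10⁷ m.
At r₁: circular v_c1 = √(μ/r₁) = 7726 m/s; transfer-perigee v_p = √[μ(2/r₁ − 1/a_t)] = 10050 m/s.
Δv₁ = v_p − v_c1 = 2328 m/s.

Δv ≈ 2330 m/s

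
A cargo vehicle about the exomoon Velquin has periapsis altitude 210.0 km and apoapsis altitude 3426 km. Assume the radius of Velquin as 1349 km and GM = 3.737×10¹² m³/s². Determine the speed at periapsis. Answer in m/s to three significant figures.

r_p = 1349 + 210.0 = 1559.0 km = 1.5590×10⁶ m.
r_a = 1349 + 3426 = 4775.0 km = 4.7750×10⁶ m.
Semi-major axis a = (r_p + r_a)/2 = 3167.0 km = 3.167×10⁶ m.
Vis-viva: v² = μ(2/r − 1/a) = 3.737×10¹² × (1.283×10⁻⁶ − 3.158×10⁻⁷) = 3.614×10⁶ m²/s².
v = 1901 m/s.

v ≈ 1900 m/s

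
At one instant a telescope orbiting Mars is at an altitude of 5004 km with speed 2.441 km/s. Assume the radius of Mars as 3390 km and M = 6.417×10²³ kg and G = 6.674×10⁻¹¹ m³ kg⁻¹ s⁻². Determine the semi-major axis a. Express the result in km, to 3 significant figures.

a ≈ 10100 km

μ = GM = 6.674×10⁻¹¹ × 6.417×10²³ = 4.283×10¹³ m³/s².
r = 3390 + 5004 = 8394.0 km = 8.394×10⁶ m.
Specific orbital energy ε = v²/2 − μ/r = (2441)²/2 − 4.283×10¹³/8.394×10⁶ = -2.123×10⁶ J/kg.
Since ε = −μ/(2a), a = −μ/(2ε) = 1.009×10⁷ m = 10087 km.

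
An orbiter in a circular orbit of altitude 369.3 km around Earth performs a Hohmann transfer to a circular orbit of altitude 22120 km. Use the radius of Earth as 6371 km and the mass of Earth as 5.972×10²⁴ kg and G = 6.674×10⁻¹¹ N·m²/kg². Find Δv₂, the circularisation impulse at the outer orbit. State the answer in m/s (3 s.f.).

Δv ≈ 1430 m/s

μ = GM = 6.674×10⁻¹¹ × 5.972×10²⁴ = 3.986×10¹⁴ m³/s².
r₁ = 6371 + 369.3 = 6740.3 km = 6.7403×10⁶ m.
r₂ = 6371 + 22120 = 28491 km = 2.8491×10⁷ m.
Transfer ellipse a_t = (r₁ + r₂)/2 = 1.762×10⁷ m.
At r₁: circular v_c1 = √(μ/r₁) = 7690 m/s; transfer-perigee v_p = √[μ(2/r₁ − 1/a_t)] = 9780 m/s.
At r₂: circular v_c2 = √(μ/r₂) = 3740 m/s; transfer-apogee v_a = √[μ(2/r₂ − 1/a_t)] = 2314 m/s.
Δv₂ = v_c2 − v_a = 1427 m/s.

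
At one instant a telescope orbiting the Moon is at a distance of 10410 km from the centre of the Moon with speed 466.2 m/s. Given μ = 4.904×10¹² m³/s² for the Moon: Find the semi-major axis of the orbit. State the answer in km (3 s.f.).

a ≈ 6770 km

r = 1.041×10⁷ m.
Vis-viva rearranged: 1/a = 2/r − v²/μ = 1.921×10⁻⁷ − 4.432×10⁻⁸ = 1.478×10⁻⁷ m⁻¹.
a = 6.766×10⁶ m = 6765.7 km.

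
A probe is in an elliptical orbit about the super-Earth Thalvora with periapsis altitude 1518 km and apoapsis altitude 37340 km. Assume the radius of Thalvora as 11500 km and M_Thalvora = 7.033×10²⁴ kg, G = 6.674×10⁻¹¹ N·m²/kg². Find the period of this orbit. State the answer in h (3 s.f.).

T ≈ 13.9 h

μ = GM = 6.674×10⁻¹¹ × 7.033×10²⁴ = 4.694×10¹⁴ m³/s².
r_p = 11500 + 1518 = 13018 km = 1.3018×10⁷ m.
r_a = 11500 + 37340 = 48840 km = 4.8840×10⁷ m.
Semi-major axis a = (r_p + r_a)/2 = (13018 + 48840)/2 = 30929 km = 3.093×10⁷ m.
By Kepler's third law T = 2π√(a³/μ) = 2π × 7.939×10³ = 4.988×10⁴ s.
= 13.86 h.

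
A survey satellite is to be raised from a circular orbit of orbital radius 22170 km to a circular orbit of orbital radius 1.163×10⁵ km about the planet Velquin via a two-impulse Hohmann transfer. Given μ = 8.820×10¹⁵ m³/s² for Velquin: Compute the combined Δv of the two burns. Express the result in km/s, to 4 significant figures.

r₁ = 22170 km = 2.217×10⁷ m.
r₂ = 1.163×10⁵ km = 1.163×10⁸ m.
Transfer ellipse a_t = (r₁ + r₂)/2 = 6.924×10⁷ m.
At r₁: circular v_c1 = √(μ/r₁) = 19950 m/s; transfer-periapsis v_p = √[μ(2/r₁ − 1/a_t)] = 25850 m/s.
Δv₁ = v_p − v_c1 = 5905 m/s.
At r₂: circular v_c2 = √(μ/r₂) = 8709 m/s; transfer-apoapsis v_a = √[μ(2/r₂ − 1/a_t)] = 4928 m/s.
Δv₂ = v_c2 − v_a = 3781 m/s.
Total Δv = Δv₁ + Δv₂ = 9686 m/s = 9.686 km/s.

Δv_total ≈ 9.686 km/s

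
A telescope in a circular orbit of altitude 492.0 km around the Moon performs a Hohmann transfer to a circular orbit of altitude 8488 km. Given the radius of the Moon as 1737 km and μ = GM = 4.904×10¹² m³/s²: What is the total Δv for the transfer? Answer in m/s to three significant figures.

r₁ = 1737 + 492.0 = 2229.0 km = 2.2290×10⁶ m.
r₂ = 1737 + 8488 = 10225 km = 1.0225×10⁷ m.
Transfer ellipse a_t = (r₁ + r₂)/2 = 6.227×10⁶ m.
At r₁: circular v_c1 = √(μ/r₁) = 1483 m/s; transfer-perilune v_p = √[μ(2/r₁ − 1/a_t)] = 1901 m/s.
Δv₁ = v_p − v_c1 = 417.4 m/s.
At r₂: circular v_c2 = √(μ/r₂) = 692.5 m/s; transfer-apolune v_a = √[μ(2/r₂ − 1/a_t)] = 414.3 m/s.
Δv₂ = v_c2 − v_a = 278.2 m/s.
Total Δv = Δv₁ + Δv₂ = 695.6 m/s.

Δv_total ≈ 696 m/s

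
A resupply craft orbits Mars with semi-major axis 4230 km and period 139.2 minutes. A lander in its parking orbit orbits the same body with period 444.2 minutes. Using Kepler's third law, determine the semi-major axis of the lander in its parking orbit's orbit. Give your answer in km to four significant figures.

a₂ ≈ 9169 km

Kepler's third law: a³ ∝ T², so a₂ = a₁ (T₂/T₁)^(2/3).
T₂/T₁ = 3.191, (T₂/T₁)^(2/3) = 2.168.
a₂ = 4230 × 2.168 = 9169 km.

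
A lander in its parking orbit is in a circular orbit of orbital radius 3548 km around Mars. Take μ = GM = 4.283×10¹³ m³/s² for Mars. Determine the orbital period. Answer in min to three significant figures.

T ≈ 107 min

r = 3548 km = 3.548×10⁶ m.
Kepler's third law: T = 2π√(r³/μ) = 2π√((3.548×10⁶)³ / 4.283×10¹³).
r³/μ = 1.043×10⁶ s², so T = 2π × 1.021×10³ = 6.416×10³ s.
Converting: 6.416×10³ s ÷ 60.00 = 106.9 min.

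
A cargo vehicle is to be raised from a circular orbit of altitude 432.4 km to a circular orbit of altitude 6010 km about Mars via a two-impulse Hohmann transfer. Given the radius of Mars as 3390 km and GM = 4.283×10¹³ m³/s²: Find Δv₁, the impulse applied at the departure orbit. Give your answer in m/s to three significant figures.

r₁ = 3390 + 432.4 = 3822.4 km = 3.8224×10⁶ m.
r₂ = 3390 + 6010 = 9400.0 km = 9.4000×10⁶ m.
Transfer ellipse a_t = (r₁ + r₂)/2 = 6.611×10⁶ m.
At r₁: circular v_c1 = √(μ/r₁) = 3347 m/s; transfer-periapsis v_p = √[μ(2/r₁ − 1/a_t)] = 3991 m/s.
Δv₁ = v_p − v_c1 = 644.1 m/s.

Δv ≈ 644 m/s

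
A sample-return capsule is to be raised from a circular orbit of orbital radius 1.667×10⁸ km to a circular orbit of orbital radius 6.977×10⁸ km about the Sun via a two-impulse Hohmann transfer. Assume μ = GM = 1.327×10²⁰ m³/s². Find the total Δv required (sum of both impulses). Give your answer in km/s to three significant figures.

r₁ = 1.667×10⁸ km = 1.667×10¹¹ m.
r₂ = 6.977×10⁸ km = 6.977×10¹¹ m.
Transfer ellipse a_t = (r₁ + r₂)/2 = 4.322×10¹¹ m.
At r₁: circular v_c1 = √(μ/r₁) = 28210 m/s; transfer-perihelion v_p = √[μ(2/r₁ − 1/a_t)] = 35850 m/s.
Δv₁ = v_p − v_c1 = 7633 m/s.
At r₂: circular v_c2 = √(μ/r₂) = 13790 m/s; transfer-aphelion v_a = √[μ(2/r₂ − 1/a_t)] = 8565 m/s.
Δv₂ = v_c2 − v_a = 5226 m/s.
Total Δv = Δv₁ + Δv₂ = 12860 m/s = 12.86 km/s.

Δv_total ≈ 12.9 km/s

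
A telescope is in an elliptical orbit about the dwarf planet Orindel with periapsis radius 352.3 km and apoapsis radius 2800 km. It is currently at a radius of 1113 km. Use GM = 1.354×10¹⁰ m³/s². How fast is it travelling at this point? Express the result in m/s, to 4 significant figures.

v ≈ 125.5 m/s

Semi-major axis a = (r_p + r_a)/2 = 1576.2 km = 1.576×10⁶ m.
Vis-viva: v² = μ(2/r − 1/a) = 1.354×10¹⁰ × (1.797×10⁻⁶ − 6.345×10⁻⁷) = 1.574×10⁴ m²/s².
v = 125.5 m/s.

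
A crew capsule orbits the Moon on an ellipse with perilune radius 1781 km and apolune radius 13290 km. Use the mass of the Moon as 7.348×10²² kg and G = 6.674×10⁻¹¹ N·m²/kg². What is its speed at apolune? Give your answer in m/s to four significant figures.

v ≈ 295.3 m/s

μ = GM = 6.674×10⁻¹¹ × 7.348×10²² = 4.904×10¹² m³/s².
Semi-major axis a = (r_p + r_a)/2 = 7535.5 km = 7.536×10⁶ m.
Vis-viva: v² = μ(2/r − 1/a) = 4.904×10¹² × (1.505×10⁻⁷ − 1.327×10⁻⁷) = 8.721×10⁴ m²/s².
v = 295.3 m/s.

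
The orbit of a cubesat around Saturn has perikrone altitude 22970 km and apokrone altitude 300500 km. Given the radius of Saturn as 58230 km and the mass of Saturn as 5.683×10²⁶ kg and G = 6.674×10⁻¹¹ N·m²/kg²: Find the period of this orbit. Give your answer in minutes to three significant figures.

T ≈ 1750 minutes

μ = GM = 6.674×10⁻¹¹ × 5.683×10²⁶ = 3.793×10¹⁶ m³/s².
r_p = 58230 + 22970 = 81200 km = 8.1200×10⁷ m.
r_a = 58230 + 300500 = 358730 km = 3.5873×10⁸ m.
Semi-major axis a = (r_p + r_a)/2 = (81200 + 3.5873×10⁵)/2 = 2.1996×10⁵ km = 2.200×10⁸ m.
By Kepler's third law T = 2π√(a³/μ) = 2π × 1.675×10⁴ = 1.053×10⁵ s.
= 1754 minutes.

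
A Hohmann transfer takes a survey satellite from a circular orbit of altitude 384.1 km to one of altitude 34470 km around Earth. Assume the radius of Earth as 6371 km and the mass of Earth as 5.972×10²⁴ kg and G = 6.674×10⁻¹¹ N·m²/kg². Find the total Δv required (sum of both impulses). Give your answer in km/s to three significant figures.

Δv_total ≈ 3.84 km/s

μ = GM = 6.674×10⁻¹¹ × 5.972×10²⁴ = 3.986×10¹⁴ m³/s².
r₁ = 6371 + 384.1 = 6755.1 km = 6.7551×10⁶ m.
r₂ = 6371 + 34470 = 40841 km = 4.0841×10⁷ m.
Transfer ellipse a_t = (r₁ + r₂)/2 = 2.380×10⁷ m.
At r₁: circular v_c1 = √(μ/r₁) = 7681 m/s; transfer-perigee v_p = √[μ(2/r₁ − 1/a_t)] = 10060 m/s.
Δv₁ = v_p − v_c1 = 2381 m/s.
At r₂: circular v_c2 = √(μ/r₂) = 3124 m/s; transfer-apogee v_a = √[μ(2/r₂ − 1/a_t)] = 1664 m/s.
Δv₂ = v_c2 − v_a = 1460 m/s.
Total Δv = Δv₁ + Δv₂ = 3841 m/s = 3.841 km/s.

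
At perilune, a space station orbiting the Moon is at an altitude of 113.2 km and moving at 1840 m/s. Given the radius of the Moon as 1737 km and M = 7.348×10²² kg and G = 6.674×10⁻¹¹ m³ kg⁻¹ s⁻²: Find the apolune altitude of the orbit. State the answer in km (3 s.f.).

μ = GM = 6.674×10⁻¹¹ × 7.348×10²² = 4.904×10¹² m³/s².
r_p = 1737 + 113.2 = 1850.2 km = 1.850×10⁶ m.
Specific energy ε = v²/2 − μ/r = -9.578×10⁵ J/kg, so a = −μ/(2ε) = 2.560×10⁶ m.
The apsides satisfy r_p + r_a = 2a, so the apolune radius is 2a − r_p = 3.270×10⁶ m = 3270.2 km.
Apolune altitude = 3270.2 − 1737 = 1533.2 km.

apolune altitude ≈ 1530 km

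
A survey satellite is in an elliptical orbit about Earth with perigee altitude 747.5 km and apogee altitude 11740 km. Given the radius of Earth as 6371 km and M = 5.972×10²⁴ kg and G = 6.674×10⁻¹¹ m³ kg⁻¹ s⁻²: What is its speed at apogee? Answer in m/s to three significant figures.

v ≈ 3520 m/s

μ = GM = 6.674×10⁻¹¹ × 5.972×10²⁴ = 3.986×10¹⁴ m³/s².
r_p = 6371 + 747.5 = 7118.5 km = 7.1185×10⁶ m.
r_a = 6371 + 11740 = 18111 km = 1.8111×10⁷ m.
Semi-major axis a = (r_p + r_a)/2 = 12615 km = 1.261×10⁷ m.
Vis-viva: v² = μ(2/r − 1/a) = 3.986×10¹⁴ × (1.104×10⁻⁷ − 7.927×10⁻⁸) = 1.242×10⁷ m²/s².
v = 3524 m/s.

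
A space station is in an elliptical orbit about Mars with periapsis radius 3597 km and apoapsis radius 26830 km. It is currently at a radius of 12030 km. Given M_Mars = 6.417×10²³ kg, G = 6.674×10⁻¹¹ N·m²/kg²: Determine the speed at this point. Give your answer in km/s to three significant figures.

μ = GM = 6.674×10⁻¹¹ × 6.417×10²³ = 4.283×10¹³ m³/s².
Semi-major axis a = (r_p + r_a)/2 = 15214 km = 1.521×10⁷ m.
Vis-viva: v² = μ(2/r − 1/a) = 4.283×10¹³ × (1.663×10⁻⁷ − 6.573×10⁻⁸) = 4.305×10⁶ m²/s².
v = 2075 m/s = 2.075 km/s.

v ≈ 2.07 km/s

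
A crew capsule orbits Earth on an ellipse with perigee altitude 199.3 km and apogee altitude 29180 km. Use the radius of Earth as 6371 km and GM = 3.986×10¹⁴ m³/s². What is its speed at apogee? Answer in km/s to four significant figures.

v ≈ 1.870 km/s

r_p = 6371 + 199.3 = 6570.3 km = 6.5703×10⁶ m.
r_a = 6371 + 29180 = 35551 km = 3.5551×10⁷ m.
Semi-major axis a = (r_p + r_a)/2 = 21061 km = 2.106×10⁷ m.
Vis-viva: v² = μ(2/r − 1/a) = 3.986×10¹⁴ × (5.626×10⁻⁸ − 4.748×10⁻⁸) = 3.498×10⁶ m²/s².
v = 1870 m/s = 1.870 km/s.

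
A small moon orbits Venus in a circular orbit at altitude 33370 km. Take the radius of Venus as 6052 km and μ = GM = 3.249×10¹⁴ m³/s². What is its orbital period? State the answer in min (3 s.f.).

T ≈ 1440 min

r = 6052 + 33370 = 39422 km = 3.9422×10⁷ m.
Kepler's third law: T = 2π√(r³/μ) = 2π√((3.942×10⁷)³ / 3.249×10¹⁴).
r³/μ = 1.886×10⁸ s², so T = 2π × 1.373×10⁴ = 8.628×10⁴ s.
Converting: 8.628×10⁴ s ÷ 60.00 = 1438 min.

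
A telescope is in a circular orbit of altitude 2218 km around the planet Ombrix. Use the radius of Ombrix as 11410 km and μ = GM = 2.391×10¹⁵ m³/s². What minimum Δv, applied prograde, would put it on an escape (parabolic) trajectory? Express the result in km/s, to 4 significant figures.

Δv ≈ 5.487 km/s

r = 11410 + 2218 = 13628 km = 1.3628×10⁷ m.
Circular speed v_c = √(μ/r) = 13250 m/s.
Escape speed v_esc = √(2μ/r) = √2 × v_c = 18730 m/s.
Δv = v_esc − v_c = 5487 m/s = 5.487 km/s.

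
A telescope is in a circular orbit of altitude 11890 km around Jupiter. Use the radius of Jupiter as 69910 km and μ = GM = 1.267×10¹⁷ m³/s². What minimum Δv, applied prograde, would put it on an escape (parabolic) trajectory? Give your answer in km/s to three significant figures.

r = 69910 + 11890 = 81800 km = 8.1800×10⁷ m.
Circular speed v_c = √(μ/r) = 39360 m/s.
Escape speed v_esc = √(2μ/r) = √2 × v_c = 55660 m/s.
Δv = v_esc − v_c = 16300 m/s = 16.30 km/s.

Δv ≈ 16.3 km/s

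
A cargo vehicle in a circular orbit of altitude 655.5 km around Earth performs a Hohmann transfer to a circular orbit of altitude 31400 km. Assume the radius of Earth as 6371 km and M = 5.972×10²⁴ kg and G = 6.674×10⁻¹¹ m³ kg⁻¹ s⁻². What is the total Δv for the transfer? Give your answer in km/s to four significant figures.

Δv_total ≈ 3.678 km/s

μ = GM = 6.674×10⁻¹¹ × 5.972×10²⁴ = 3.986×10¹⁴ m³/s².
r₁ = 6371 + 655.5 = 7026.5 km = 7.0265×10⁶ m.
r₂ = 6371 + 31400 = 37771 km = 3.7771×10⁷ m.
Transfer ellipse a_t = (r₁ + r₂)/2 = 2.240×10⁷ m.
At r₁: circular v_c1 = √(μ/r₁) = 7532 m/s; transfer-perigee v_p = √[μ(2/r₁ − 1/a_t)] = 9780 m/s.
Δv₁ = v_p − v_c1 = 2249 m/s.
At r₂: circular v_c2 = √(μ/r₂) = 3248 m/s; transfer-apogee v_a = √[μ(2/r₂ − 1/a_t)] = 1819 m/s.
Δv₂ = v_c2 − v_a = 1429 m/s.
Total Δv = Δv₁ + Δv₂ = 3678 m/s = 3.678 km/s.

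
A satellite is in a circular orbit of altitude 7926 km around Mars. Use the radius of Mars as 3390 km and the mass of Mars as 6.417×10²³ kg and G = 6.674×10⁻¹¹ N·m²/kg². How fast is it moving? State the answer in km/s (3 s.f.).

μ = GM = 6.674×10⁻¹¹ × 6.417×10²³ = 4.283×10¹³ m³/s².
r = 3390 + 7926 = 11316 km = 1.1316×10⁷ m.
For a circular orbit v = √(μ/r) = √(4.283×10¹³ / 1.132×10⁷) = √(3.785×10⁶) = 1945 m/s.
That is 1.945 km/s.

v ≈ 1.95 km/s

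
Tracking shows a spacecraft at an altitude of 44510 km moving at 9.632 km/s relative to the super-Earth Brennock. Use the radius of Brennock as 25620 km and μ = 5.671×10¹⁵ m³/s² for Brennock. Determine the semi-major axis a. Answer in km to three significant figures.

a ≈ 82200 km

r = 25620 + 44510 = 70130 km = 7.013×10⁷ m.
Vis-viva rearranged: 1/a = 2/r − v²/μ = 2.852×10⁻⁸ − 1.636×10⁻⁸ = 1.216×10⁻⁸ m⁻¹.
a = 8.224×10⁷ m = 82245 km.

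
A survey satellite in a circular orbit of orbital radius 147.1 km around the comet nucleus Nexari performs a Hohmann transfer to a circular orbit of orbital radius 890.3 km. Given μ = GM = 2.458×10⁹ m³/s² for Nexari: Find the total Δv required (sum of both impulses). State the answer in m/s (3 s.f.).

Δv_total ≈ 64.7 m/s

r₁ = 147.1 km = 1.471×10⁵ m.
r₂ = 890.3 km = 8.903×10⁵ m.
Transfer ellipse a_t = (r₁ + r₂)/2 = 5.187×10⁵ m.
At r₁: circular v_c1 = √(μ/r₁) = 129.3 m/s; transfer-periapsis v_p = √[μ(2/r₁ − 1/a_t)] = 169.4 m/s.
Δv₁ = v_p − v_c1 = 40.09 m/s.
At r₂: circular v_c2 = √(μ/r₂) = 52.54 m/s; transfer-apoapsis v_a = √[μ(2/r₂ − 1/a_t)] = 27.98 m/s.
Δv₂ = v_c2 − v_a = 24.56 m/s.
Total Δv = Δv₁ + Δv₂ = 64.65 m/s.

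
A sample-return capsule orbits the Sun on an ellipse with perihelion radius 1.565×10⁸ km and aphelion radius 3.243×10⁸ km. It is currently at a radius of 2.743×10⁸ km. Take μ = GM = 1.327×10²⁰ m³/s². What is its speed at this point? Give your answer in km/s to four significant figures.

Semi-major axis a = (r_p + r_a)/2 = 2.4040×10⁸ km = 2.404×10¹¹ m.
Vis-viva: v² = μ(2/r − 1/a) = 1.327×10²⁰ × (7.291×10⁻¹² − 4.160×10⁻¹²) = 4.156×10⁸ m²/s².
v = 20390 m/s = 20.39 km/s.

v ≈ 20.39 km/s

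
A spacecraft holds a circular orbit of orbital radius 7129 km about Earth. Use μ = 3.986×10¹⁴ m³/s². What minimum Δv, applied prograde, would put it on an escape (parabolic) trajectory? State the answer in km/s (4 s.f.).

r = 7129 km = 7.129×10⁶ m.
Circular speed v_c = √(μ/r) = 7477 m/s.
Escape speed v_esc = √(2μ/r) = √2 × v_c = 10570 m/s.
Δv = v_esc − v_c = 3097 m/s = 3.097 km/s.

Δv ≈ 3.097 km/s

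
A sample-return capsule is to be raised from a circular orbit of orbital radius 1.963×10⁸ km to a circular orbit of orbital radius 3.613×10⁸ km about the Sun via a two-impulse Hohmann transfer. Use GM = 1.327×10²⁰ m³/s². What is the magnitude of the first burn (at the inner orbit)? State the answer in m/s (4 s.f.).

Δv ≈ 3598 m/s

r₁ = 1.963×10⁸ km = 1.963×10¹¹ m.
r₂ = 3.613×10⁸ km = 3.613×10¹¹ m.
Transfer ellipse a_t = (r₁ + r₂)/2 = 2.788×10¹¹ m.
At r₁: circular v_c1 = √(μ/r₁) = 26000 m/s; transfer-perihelion v_p = √[μ(2/r₁ − 1/a_t)] = 29600 m/s.
Δv₁ = v_p − v_c1 = 3598 m/s.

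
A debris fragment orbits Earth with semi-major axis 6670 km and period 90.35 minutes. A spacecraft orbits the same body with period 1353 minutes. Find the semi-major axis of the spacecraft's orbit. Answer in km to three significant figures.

a₂ ≈ 40500 km

Kepler's third law: a³ ∝ T², so a₂ = a₁ (T₂/T₁)^(2/3).
T₂/T₁ = 14.98, (T₂/T₁)^(2/3) = 6.075.
a₂ = 6670 × 6.075 = 40520 km.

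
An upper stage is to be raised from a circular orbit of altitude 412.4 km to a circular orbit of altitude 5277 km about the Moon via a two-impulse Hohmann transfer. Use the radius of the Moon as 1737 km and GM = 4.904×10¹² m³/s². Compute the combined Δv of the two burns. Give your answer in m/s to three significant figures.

r₁ = 1737 + 412.4 = 2149.4 km = 2.1494×10⁶ m.
r₂ = 1737 + 5277 = 7014.0 km = 7.0140×10⁶ m.
Transfer ellipse a_t = (r₁ + r₂)/2 = 4.582×10⁶ m.
At r₁: circular v_c1 = √(μ/r₁) = 1510 m/s; transfer-perilune v_p = √[μ(2/r₁ − 1/a_t)] = 1869 m/s.
Δv₁ = v_p − v_c1 = 358.4 m/s.
At r₂: circular v_c2 = √(μ/r₂) = 836.2 m/s; transfer-apolune v_a = √[μ(2/r₂ − 1/a_t)] = 572.7 m/s.
Δv₂ = v_c2 − v_a = 263.5 m/s.
Total Δv = Δv₁ + Δv₂ = 621.9 m/s.

Δv_total ≈ 622 m/s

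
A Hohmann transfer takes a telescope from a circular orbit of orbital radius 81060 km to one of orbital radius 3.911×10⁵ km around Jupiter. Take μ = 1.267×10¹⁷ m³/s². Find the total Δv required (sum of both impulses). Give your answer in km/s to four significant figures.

r₁ = 81060 km = 8.106×10⁷ m.
r₂ = 3.911×10⁵ km = 3.911×10⁸ m.
Transfer ellipse a_t = (r₁ + r₂)/2 = 2.361×10⁸ m.
At r₁: circular v_c1 = √(μ/r₁) = 39540 m/s; transfer-perijove v_p = √[μ(2/r₁ − 1/a_t)] = 50890 m/s.
Δv₁ = v_p − v_c1 = 11350 m/s.
At r₂: circular v_c2 = √(μ/r₂) = 18000 m/s; transfer-apojove v_a = √[μ(2/r₂ − 1/a_t)] = 10550 m/s.
Δv₂ = v_c2 − v_a = 7452 m/s.
Total Δv = Δv₁ + Δv₂ = 18800 m/s = 18.80 km/s.

Δv_total ≈ 18.80 km/s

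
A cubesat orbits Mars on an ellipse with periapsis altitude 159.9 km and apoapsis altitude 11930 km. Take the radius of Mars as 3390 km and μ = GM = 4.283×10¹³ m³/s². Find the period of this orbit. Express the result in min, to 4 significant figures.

T ≈ 463.7 min

r_p = 3390 + 159.9 = 3549.9 km = 3.5499×10⁶ m.
r_a = 3390 + 11930 = 15320 km = 1.5320×10⁷ m.
Semi-major axis a = (r_p + r_a)/2 = (3549.9 + 15320)/2 = 9435.0 km = 9.435×10⁶ m.
By Kepler's third law T = 2π√(a³/μ) = 2π × 4.428×10³ = 2.782×10⁴ s.
= 463.7 min.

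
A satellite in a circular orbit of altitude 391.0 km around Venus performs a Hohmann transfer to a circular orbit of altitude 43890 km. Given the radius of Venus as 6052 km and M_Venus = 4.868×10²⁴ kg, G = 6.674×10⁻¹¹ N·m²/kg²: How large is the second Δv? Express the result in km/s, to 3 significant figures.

μ = GM = 6.674×10⁻¹¹ × 4.868×10²⁴ = 3.249×10¹⁴ m³/s².
r₁ = 6052 + 391.0 = 6443.0 km = 6.4430×10⁶ m.
r₂ = 6052 + 43890 = 49942 km = 4.9942×10⁷ m.
Transfer ellipse a_t = (r₁ + r₂)/2 = 2.819×10⁷ m.
At r₁: circular v_c1 = √(μ/r₁) = 7101 m/s; transfer-periapsis v_p = √[μ(2/r₁ − 1/a_t)] = 9451 m/s.
At r₂: circular v_c2 = √(μ/r₂) = 2551 m/s; transfer-apoapsis v_a = √[μ(2/r₂ − 1/a_t)] = 1219 m/s.
Δv₂ = v_c2 − v_a = 1331 m/s.
= 1.331 km/s.

Δv ≈ 1.33 km/s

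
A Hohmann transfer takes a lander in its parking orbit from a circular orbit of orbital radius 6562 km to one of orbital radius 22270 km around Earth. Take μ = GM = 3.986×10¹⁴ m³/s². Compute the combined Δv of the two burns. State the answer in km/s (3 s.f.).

r₁ = 6562 km = 6.562×10⁶ m.
r₂ = 22270 km = 2.227×10⁷ m.
Transfer ellipse a_t = (r₁ + r₂)/2 = 1.442×10⁷ m.
At r₁: circular v_c1 = √(μ/r₁) = 7794 m/s; transfer-perigee v_p = √[μ(2/r₁ − 1/a_t)] = 9687 m/s.
Δv₁ = v_p − v_c1 = 1893 m/s.
At r₂: circular v_c2 = √(μ/r₂) = 4231 m/s; transfer-apogee v_a = √[μ(2/r₂ − 1/a_t)] = 2854 m/s.
Δv₂ = v_c2 − v_a = 1376 m/s.
Total Δv = Δv₁ + Δv₂ = 3269 m/s = 3.269 km/s.

Δv_total ≈ 3.27 km/s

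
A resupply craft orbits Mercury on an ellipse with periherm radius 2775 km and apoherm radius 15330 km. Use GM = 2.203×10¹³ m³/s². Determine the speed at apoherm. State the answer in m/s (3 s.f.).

v ≈ 664 m/s

Semi-major axis a = (r_p + r_a)/2 = 9052.5 km = 9.052×10⁶ m.
Vis-viva: v² = μ(2/r − 1/a) = 2.203×10¹³ × (1.305×10⁻⁷ − 1.105×10⁻⁷) = 4.405×10⁵ m²/s².
v = 663.7 m/s.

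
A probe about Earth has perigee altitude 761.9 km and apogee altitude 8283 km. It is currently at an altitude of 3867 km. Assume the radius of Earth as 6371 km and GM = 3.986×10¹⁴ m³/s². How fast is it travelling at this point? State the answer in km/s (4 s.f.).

v ≈ 6.425 km/s

r_p = 6371 + 761.9 = 7132.9 km = 7.1329×10⁶ m.
r_a = 6371 + 8283 = 14654 km = 1.4654×10⁷ m.
r = 6371 + 3867 = 10238 km = 1.024×10⁷ m.
Semi-major axis a = (r_p + r_a)/2 = 10893 km = 1.089×10⁷ m.
Vis-viva: v² = μ(2/r − 1/a) = 3.986×10¹⁴ × (1.954×10⁻⁷ − 9.180×10⁻⁸) = 4.128×10⁷ m²/s².
v = 6425 m/s = 6.425 km/s.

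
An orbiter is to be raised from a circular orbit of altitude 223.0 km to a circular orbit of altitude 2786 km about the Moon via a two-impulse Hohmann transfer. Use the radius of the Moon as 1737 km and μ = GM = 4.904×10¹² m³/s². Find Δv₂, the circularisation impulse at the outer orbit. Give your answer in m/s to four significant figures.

Δv ≈ 231.6 m/s

r₁ = 1737 + 223.0 = 1960.0 km = 1.9600×10⁶ m.
r₂ = 1737 + 2786 = 4523.0 km = 4.5230×10⁶ m.
Transfer ellipse a_t = (r₁ + r₂)/2 = 3.242×10⁶ m.
At r₁: circular v_c1 = √(μ/r₁) = 1582 m/s; transfer-perilune v_p = √[μ(2/r₁ − 1/a_t)] = 1868 m/s.
At r₂: circular v_c2 = √(μ/r₂) = 1041 m/s; transfer-apolune v_a = √[μ(2/r₂ − 1/a_t)] = 809.7 m/s.
Δv₂ = v_c2 − v_a = 231.6 m/s.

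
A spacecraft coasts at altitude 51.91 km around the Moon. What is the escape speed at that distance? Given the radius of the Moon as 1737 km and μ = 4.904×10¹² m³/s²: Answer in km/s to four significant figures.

r = 1737 + 51.91 = 1788.9 km = 1.7889×10⁶ m.
Escape speed v_esc = √(2μ/r) = √(2 × 4.904×10¹² / 1.789×10⁶) = √(5.483×10⁶) = 2342 m/s.
= 2.342 km/s.

v_esc ≈ 2.342 km/s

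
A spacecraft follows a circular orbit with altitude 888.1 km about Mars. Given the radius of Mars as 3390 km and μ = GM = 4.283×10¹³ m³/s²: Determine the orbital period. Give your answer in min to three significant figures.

r = 3390 + 888.1 = 4278.1 km = 4.2781×10⁶ m.
Kepler's third law: T = 2π√(r³/μ) = 2π√((4.278×10⁶)³ / 4.283×10¹³).
r³/μ = 1.828×10⁶ s², so T = 2π × 1.352×10³ = 8.495×10³ s.
Converting: 8.495×10³ s ÷ 60.00 = 141.6 min.

T ≈ 142 min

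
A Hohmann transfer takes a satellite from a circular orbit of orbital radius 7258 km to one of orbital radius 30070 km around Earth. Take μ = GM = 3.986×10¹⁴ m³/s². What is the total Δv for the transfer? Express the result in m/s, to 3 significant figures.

Δv_total ≈ 3370 m/s

r₁ = 7258 km = 7.258×10⁶ m.
r₂ = 30070 km = 3.007×10⁷ m.
Transfer ellipse a_t = (r₁ + r₂)/2 = 1.866×10⁷ m.
At r₁: circular v_c1 = √(μ/r₁) = 7411 m/s; transfer-perigee v_p = √[μ(2/r₁ − 1/a_t)] = 9406 m/s.
Δv₁ = v_p − v_c1 = 1996 m/s.
At r₂: circular v_c2 = √(μ/r₂) = 3641 m/s; transfer-apogee v_a = √[μ(2/r₂ − 1/a_t)] = 2270 m/s.
Δv₂ = v_c2 − v_a = 1370 m/s.
Total Δv = Δv₁ + Δv₂ = 3366 m/s.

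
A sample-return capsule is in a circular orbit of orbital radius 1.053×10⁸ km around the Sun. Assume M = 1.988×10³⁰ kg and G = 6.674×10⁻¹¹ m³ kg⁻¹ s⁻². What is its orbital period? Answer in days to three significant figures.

T ≈ 216 days

μ = GM = 6.674×10⁻¹¹ × 1.988×10³⁰ = 1.327×10²⁰ m³/s².
r = 1.053×10⁸ km = 1.053×10¹¹ m.
Kepler's third law: T = 2π√(r³/μ) = 2π√((1.053×10¹¹)³ / 1.327×10²⁰).
r³/μ = 8.800×10¹² s², so T = 2π × 2.966×10⁶ = 1.864×10⁷ s.
Converting: 1.864×10⁷ s ÷ 86400 = 215.7 days.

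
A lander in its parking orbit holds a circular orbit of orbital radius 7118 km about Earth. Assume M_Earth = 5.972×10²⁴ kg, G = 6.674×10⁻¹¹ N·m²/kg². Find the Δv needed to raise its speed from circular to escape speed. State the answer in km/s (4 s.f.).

Δv ≈ 3.100 km/s

μ = GM = 6.674×10⁻¹¹ × 5.972×10²⁴ = 3.986×10¹⁴ m³/s².
r = 7118 km = 7.118×10⁶ m.
Circular speed v_c = √(μ/r) = 7483 m/s.
Escape speed v_esc = √(2μ/r) = √2 × v_c = 10580 m/s.
Δv = v_esc − v_c = 3100 m/s = 3.100 km/s.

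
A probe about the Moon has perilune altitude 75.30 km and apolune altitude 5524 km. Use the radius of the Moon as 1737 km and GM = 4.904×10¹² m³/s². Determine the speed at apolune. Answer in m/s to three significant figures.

v ≈ 519 m/s

r_p = 1737 + 75.30 = 1812.3 km = 1.8123×10⁶ m.
r_a = 1737 + 5524 = 7261.0 km = 7.2610×10⁶ m.
Semi-major axis a = (r_p + r_a)/2 = 4536.6 km = 4.537×10⁶ m.
Vis-viva: v² = μ(2/r − 1/a) = 4.904×10¹² × (2.754×10⁻⁷ − 2.204×10⁻⁷) = 2.698×10⁵ m²/s².
v = 519.4 m/s.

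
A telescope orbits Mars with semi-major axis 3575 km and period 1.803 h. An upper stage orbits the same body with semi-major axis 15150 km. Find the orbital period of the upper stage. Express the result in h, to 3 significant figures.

Kepler's third law: T² ∝ a³, so T₂ = T₁ (a₂/a₁)^(3/2).
a₂/a₁ = 4.238, (a₂/a₁)^(3/2) = 8.724.
T₂ = 1.803 × 8.724 = 15.73 h.

T₂ ≈ 15.7 h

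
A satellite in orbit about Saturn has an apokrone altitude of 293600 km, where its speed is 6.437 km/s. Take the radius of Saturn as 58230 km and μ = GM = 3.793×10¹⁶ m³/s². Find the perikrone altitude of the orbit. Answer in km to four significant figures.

r_a = 58230 + 293600 = 3.5183×10⁵ km = 3.518×10⁸ m.
Specific energy ε = v²/2 − μ/r = -8.709×10⁷ J/kg, so a = −μ/(2ε) = 2.178×10⁸ m.
The apsides satisfy r_p + r_a = 2a, so the perikrone radius is 2a − r_a = 8.370×10⁷ m = 83695 km.
Perikrone altitude = 83695 − 58230 = 25465 km.

perikrone altitude ≈ 25470 km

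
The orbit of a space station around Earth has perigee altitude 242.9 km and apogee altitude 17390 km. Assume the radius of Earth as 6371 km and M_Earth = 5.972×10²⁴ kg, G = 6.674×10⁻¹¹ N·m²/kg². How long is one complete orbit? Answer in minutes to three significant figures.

T ≈ 310 minutes

μ = GM = 6.674×10⁻¹¹ × 5.972×10²⁴ = 3.986×10¹⁴ m³/s².
r_p = 6371 + 242.9 = 6613.9 km = 6.6139×10⁶ m.
r_a = 6371 + 17390 = 23761 km = 2.3761×10⁷ m.
Semi-major axis a = (r_p + r_a)/2 = (6613.9 + 23761)/2 = 15187 km = 1.519×10⁷ m.
By Kepler's third law T = 2π√(a³/μ) = 2π × 2.965×10³ = 1.863×10⁴ s.
= 310.5 minutes.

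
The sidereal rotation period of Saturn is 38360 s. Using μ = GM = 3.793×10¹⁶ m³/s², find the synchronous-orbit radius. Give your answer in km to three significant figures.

r_sync ≈ 1.12×10⁵ km

A synchronous orbit has period T, so by Kepler's third law a = (μT²/4π²)^(1/3).
μT²/4π² = 3.793×10¹⁶ × (3.836×10⁴)² / 39.48 = 1.414×10²⁴ m³.
a = 1.122×10⁸ m = 1.1223×10⁵ km.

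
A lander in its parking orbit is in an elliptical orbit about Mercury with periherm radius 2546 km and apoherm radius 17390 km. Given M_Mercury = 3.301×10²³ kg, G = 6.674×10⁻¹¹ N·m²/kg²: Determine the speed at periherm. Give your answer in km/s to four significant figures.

v ≈ 3.885 km/s

μ = GM = 6.674×10⁻¹¹ × 3.301×10²³ = 2.203×10¹³ m³/s².
Semi-major axis a = (r_p + r_a)/2 = 9968.0 km = 9.968×10⁶ m.
Vis-viva: v² = μ(2/r − 1/a) = 2.203×10¹³ × (7.855×10⁻⁷ − 1.003×10⁻⁷) = 1.510×10⁷ m²/s².
v = 3885 m/s = 3.885 km/s.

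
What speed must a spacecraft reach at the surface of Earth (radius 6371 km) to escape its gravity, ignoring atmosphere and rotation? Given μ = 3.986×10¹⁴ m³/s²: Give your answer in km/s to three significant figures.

v_esc ≈ 11.2 km/s

r = R = 6.371×10⁶ m.
Escape speed v_esc = √(2μ/r) = √(2 × 3.986×10¹⁴ / 6.371×10⁶) = √(1.251×10⁸) = 11190 m/s.
= 11.19 km/s.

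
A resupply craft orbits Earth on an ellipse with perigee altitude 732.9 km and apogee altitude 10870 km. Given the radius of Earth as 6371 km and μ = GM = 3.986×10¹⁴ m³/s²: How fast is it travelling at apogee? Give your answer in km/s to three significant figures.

r_p = 6371 + 732.9 = 7103.9 km = 7.1039×10⁶ m.
r_a = 6371 + 10870 = 17241 km = 1.7241×10⁷ m.
Semi-major axis a = (r_p + r_a)/2 = 12172 km = 1.217×10⁷ m.
Vis-viva: v² = μ(2/r − 1/a) = 3.986×10¹⁴ × (1.160×10⁻⁷ − 8.215×10⁻⁸) = 1.349×10⁷ m²/s².
v = 3673 m/s = 3.673 km/s.

v ≈ 3.67 km/s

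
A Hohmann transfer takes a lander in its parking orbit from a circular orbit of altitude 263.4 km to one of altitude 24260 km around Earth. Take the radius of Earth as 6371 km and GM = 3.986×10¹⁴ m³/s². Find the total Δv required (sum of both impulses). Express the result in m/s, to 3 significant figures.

r₁ = 6371 + 263.4 = 6634.4 km = 6.6344×10⁶ m.
r₂ = 6371 + 24260 = 30631 km = 3.0631×10⁷ m.
Transfer ellipse a_t = (r₁ + r₂)/2 = 1.863×10⁷ m.
At r₁: circular v_c1 = √(μ/r₁) = 7751 m/s; transfer-perigee v_p = √[μ(2/r₁ − 1/a_t)] = 9938 m/s.
Δv₁ = v_p − v_c1 = 2187 m/s.
At r₂: circular v_c2 = √(μ/r₂) = 3607 m/s; transfer-apogee v_a = √[μ(2/r₂ − 1/a_t)] = 2153 m/s.
Δv₂ = v_c2 − v_a = 1455 m/s.
Total Δv = Δv₁ + Δv₂ = 3642 m/s.

Δv_total ≈ 3640 m/s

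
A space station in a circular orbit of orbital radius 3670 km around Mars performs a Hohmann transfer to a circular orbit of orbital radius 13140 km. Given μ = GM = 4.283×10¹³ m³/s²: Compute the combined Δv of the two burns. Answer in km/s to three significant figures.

Δv_total ≈ 1.47 km/s

r₁ = 3670 km = 3.670×10⁶ m.
r₂ = 13140 km = 1.314×10⁷ m.
Transfer ellipse a_t = (r₁ + r₂)/2 = 8.405×10⁶ m.
At r₁: circular v_c1 = √(μ/r₁) = 3416 m/s; transfer-periapsis v_p = √[μ(2/r₁ − 1/a_t)] = 4271 m/s.
Δv₁ = v_p − v_c1 = 855.2 m/s.
At r₂: circular v_c2 = √(μ/r₂) = 1805 m/s; transfer-apoapsis v_a = √[μ(2/r₂ − 1/a_t)] = 1193 m/s.
Δv₂ = v_c2 − v_a = 612.4 m/s.
Total Δv = Δv₁ + Δv₂ = 1468 m/s = 1.468 km/s.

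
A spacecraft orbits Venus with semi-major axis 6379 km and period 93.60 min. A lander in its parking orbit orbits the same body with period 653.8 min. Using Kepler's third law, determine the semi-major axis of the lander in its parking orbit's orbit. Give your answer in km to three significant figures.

a₂ ≈ 23300 km

Kepler's third law: a³ ∝ T², so a₂ = a₁ (T₂/T₁)^(2/3).
T₂/T₁ = 6.985, (T₂/T₁)^(2/3) = 3.654.
a₂ = 6379 × 3.654 = 23310 km.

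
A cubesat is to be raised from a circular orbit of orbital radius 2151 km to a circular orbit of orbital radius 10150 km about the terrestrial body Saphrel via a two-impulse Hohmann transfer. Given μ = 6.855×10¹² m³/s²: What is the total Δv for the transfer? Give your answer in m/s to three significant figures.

r₁ = 2151 km = 2.151×10⁶ m.
r₂ = 10150 km = 1.015×10⁷ m.
Transfer ellipse a_t = (r₁ + r₂)/2 = 6.150×10⁶ m.
At r₁: circular v_c1 = √(μ/r₁) = 1785 m/s; transfer-periapsis v_p = √[μ(2/r₁ − 1/a_t)] = 2293 m/s.
Δv₁ = v_p − v_c1 = 508.1 m/s.
At r₂: circular v_c2 = √(μ/r₂) = 821.8 m/s; transfer-apoapsis v_a = √[μ(2/r₂ − 1/a_t)] = 486.0 m/s.
Δv₂ = v_c2 − v_a = 335.8 m/s.
Total Δv = Δv₁ + Δv₂ = 843.9 m/s.

Δv_total ≈ 844 m/s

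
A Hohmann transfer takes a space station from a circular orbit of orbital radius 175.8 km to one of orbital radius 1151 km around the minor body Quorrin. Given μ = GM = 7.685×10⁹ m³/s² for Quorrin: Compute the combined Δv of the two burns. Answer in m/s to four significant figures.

Δv_total ≈ 106.0 m/s

r₁ = 175.8 km = 1.758×10⁵ m.
r₂ = 1151 km = 1.151×10⁶ m.
Transfer ellipse a_t = (r₁ + r₂)/2 = 6.634×10⁵ m.
At r₁: circular v_c1 = √(μ/r₁) = 209.1 m/s; transfer-periapsis v_p = √[μ(2/r₁ − 1/a_t)] = 275.4 m/s.
Δv₁ = v_p − v_c1 = 66.32 m/s.
At r₂: circular v_c2 = √(μ/r₂) = 81.71 m/s; transfer-apoapsis v_a = √[μ(2/r₂ − 1/a_t)] = 42.06 m/s.
Δv₂ = v_c2 − v_a = 39.65 m/s.
Total Δv = Δv₁ + Δv₂ = 106.0 m/s.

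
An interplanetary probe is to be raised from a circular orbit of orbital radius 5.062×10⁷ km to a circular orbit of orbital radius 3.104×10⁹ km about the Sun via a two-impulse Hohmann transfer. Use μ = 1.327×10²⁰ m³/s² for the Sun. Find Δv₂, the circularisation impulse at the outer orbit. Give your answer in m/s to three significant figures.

r₁ = 5.062×10⁷ km = 5.062×10¹⁰ m.
r₂ = 3.104×10⁹ km = 3.104×10¹² m.
Transfer ellipse a_t = (r₁ + r₂)/2 = 1.577×10¹² m.
At r₁: circular v_c1 = √(μ/r₁) = 51200 m/s; transfer-perihelion v_p = √[μ(2/r₁ − 1/a_t)] = 71830 m/s.
At r₂: circular v_c2 = √(μ/r₂) = 6538 m/s; transfer-aphelion v_a = √[μ(2/r₂ − 1/a_t)] = 1171 m/s.
Δv₂ = v_c2 − v_a = 5367 m/s.

Δv ≈ 5370 m/s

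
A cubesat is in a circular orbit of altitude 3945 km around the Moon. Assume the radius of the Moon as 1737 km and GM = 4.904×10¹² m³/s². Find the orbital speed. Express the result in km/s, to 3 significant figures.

v ≈ 0.929 km/s

r = 1737 + 3945 = 5682.0 km = 5.6820×10⁶ m.
For a circular orbit v = √(μ/r) = √(4.904×10¹² / 5.682×10⁶) = √(8.631×10⁵) = 929.0 m/s.
That is 0.929 km/s.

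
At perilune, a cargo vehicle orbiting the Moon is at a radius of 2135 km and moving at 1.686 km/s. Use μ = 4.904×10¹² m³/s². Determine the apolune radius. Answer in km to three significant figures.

apolune radius ≈ 3470 km

r_p = 2.135×10⁶ m.
Specific energy ε = v²/2 − μ/r = -8.757×10⁵ J/kg, so a = −μ/(2ε) = 2.800×10⁶ m.
The apsides satisfy r_p + r_a = 2a, so the apolune radius is 2a − r_p = 3.465×10⁶ m = 3465.4 km.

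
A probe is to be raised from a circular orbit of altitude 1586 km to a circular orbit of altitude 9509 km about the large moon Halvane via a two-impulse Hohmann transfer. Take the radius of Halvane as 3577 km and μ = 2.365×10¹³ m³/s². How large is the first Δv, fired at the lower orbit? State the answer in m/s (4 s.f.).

Δv ≈ 422.8 m/s

r₁ = 3577 + 1586 = 5163.0 km = 5.1630×10⁶ m.
r₂ = 3577 + 9509 = 13086 km = 1.3086×10⁷ m.
Transfer ellipse a_t = (r₁ + r₂)/2 = 9.124×10⁶ m.
At r₁: circular v_c1 = √(μ/r₁) = 2140 m/s; transfer-periapsis v_p = √[μ(2/r₁ − 1/a_t)] = 2563 m/s.
Δv₁ = v_p − v_c1 = 422.8 m/s.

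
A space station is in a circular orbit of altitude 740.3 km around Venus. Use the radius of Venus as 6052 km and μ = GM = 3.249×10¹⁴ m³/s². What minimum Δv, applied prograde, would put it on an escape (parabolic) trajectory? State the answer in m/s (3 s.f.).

Δv ≈ 2860 m/s

r = 6052 + 740.3 = 6792.3 km = 6.7923×10⁶ m.
Circular speed v_c = √(μ/r) = 6916 m/s.
Escape speed v_esc = √(2μ/r) = √2 × v_c = 9781 m/s.
Δv = v_esc − v_c = 2865 m/s.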